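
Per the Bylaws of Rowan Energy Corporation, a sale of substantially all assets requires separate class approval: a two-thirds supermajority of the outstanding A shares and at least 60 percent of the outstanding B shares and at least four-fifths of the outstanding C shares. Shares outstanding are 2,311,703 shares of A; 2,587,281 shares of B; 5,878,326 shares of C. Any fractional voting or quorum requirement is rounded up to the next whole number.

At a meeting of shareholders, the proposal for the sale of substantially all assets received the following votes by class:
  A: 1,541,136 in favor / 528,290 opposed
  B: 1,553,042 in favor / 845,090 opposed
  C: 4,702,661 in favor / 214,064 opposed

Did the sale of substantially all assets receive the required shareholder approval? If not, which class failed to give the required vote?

Approved — every class gave the required vote.

A: 2/3 of 2311703 = 1541135.33, rounded up to 1541136; 1,541,136 required, 1,541,136 in favor — approved.
B: 3/5 of 2587281 = 1552368.60, rounded up to 1552369; 1,552,369 required, 1,553,042 in favor — approved.
C: 4/5 of 5878326 = 4702660.80, rounded up to 4702661; 4,702,661 required, 4,702,661 in favor — approved.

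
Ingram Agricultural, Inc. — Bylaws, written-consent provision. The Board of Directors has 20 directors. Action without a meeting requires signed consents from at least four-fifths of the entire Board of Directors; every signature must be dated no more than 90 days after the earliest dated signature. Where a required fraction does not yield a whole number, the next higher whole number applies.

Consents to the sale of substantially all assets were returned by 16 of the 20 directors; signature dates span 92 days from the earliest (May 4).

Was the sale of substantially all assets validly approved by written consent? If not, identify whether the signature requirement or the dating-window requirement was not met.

Signatures required: at least four-fifths of 20 — 4/5 of 20 = 16, so 16 needed; 16 signed. Sufficient.
Dating window: the latest signature is 92 days after the earliest; the limit is 90 days. Outside the window.

Not effective — dating-window requirement not satisfied.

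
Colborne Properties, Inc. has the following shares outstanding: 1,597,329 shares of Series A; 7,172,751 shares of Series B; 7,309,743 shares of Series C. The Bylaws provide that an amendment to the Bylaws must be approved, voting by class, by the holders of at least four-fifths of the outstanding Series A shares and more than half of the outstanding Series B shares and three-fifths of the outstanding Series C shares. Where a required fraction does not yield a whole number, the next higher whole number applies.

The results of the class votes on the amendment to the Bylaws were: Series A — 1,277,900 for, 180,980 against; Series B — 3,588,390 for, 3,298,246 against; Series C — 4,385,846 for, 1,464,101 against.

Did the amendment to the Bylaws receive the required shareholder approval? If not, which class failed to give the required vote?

Approved — every class gave the required vote.

Series A: 4/5 of 1597329 = 1277863.20, rounded up to 1277864; 1,277,864 required, 1,277,900 in favor — approved.
Series B: a majority of 7172751 is 3586376; 3,586,376 required, 3,588,390 in favor — approved.
Series C: 3/5 of 7309743 = 4385845.80, rounded up to 4385846; 4,385,846 required, 4,385,846 in favor — approved.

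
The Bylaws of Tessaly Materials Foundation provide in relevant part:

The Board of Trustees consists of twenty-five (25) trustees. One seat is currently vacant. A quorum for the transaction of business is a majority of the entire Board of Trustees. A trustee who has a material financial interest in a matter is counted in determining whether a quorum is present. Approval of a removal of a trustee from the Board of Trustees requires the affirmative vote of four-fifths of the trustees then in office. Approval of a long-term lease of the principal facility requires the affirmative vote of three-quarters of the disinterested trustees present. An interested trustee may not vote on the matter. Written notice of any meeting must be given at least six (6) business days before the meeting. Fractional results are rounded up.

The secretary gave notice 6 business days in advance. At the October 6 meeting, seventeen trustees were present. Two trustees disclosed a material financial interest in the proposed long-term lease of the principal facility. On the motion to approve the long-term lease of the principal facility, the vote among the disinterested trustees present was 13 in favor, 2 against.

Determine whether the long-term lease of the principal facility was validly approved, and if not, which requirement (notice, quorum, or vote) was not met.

Valid — all requirements satisfied.

Notice: 6 business days given; 6 required (6 ≥ 6). Satisfied.
Quorum: 17 present (interested trustees count toward quorum); quorum is 13. Satisfied.
Vote: the long-term lease of the principal facility requires three-fourths of the disinterested trustees present (17 − 2 = 15). 3/4 of 15 = 11.25, rounded up to 12, so 12 affirmative votes are needed; 13 voted in favor. Satisfied.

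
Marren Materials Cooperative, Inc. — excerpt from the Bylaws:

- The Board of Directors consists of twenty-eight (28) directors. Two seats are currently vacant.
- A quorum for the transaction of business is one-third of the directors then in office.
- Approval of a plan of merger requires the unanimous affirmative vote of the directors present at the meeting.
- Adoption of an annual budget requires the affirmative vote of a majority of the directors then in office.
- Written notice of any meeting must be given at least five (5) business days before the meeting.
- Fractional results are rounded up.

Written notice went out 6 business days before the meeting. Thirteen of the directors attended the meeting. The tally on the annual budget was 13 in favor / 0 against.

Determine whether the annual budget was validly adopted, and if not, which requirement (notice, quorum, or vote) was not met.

Invalid — vote requirement not satisfied.

Notice: 6 business days given; 5 required (6 ≥ 5). Satisfied.
Quorum: 13 present; quorum is 9. Satisfied.
Vote: the annual budget requires a majority of the directors then in office (26). A majority of 26 is 14, so 14 affirmative votes are needed; 13 voted in favor. Not satisfied.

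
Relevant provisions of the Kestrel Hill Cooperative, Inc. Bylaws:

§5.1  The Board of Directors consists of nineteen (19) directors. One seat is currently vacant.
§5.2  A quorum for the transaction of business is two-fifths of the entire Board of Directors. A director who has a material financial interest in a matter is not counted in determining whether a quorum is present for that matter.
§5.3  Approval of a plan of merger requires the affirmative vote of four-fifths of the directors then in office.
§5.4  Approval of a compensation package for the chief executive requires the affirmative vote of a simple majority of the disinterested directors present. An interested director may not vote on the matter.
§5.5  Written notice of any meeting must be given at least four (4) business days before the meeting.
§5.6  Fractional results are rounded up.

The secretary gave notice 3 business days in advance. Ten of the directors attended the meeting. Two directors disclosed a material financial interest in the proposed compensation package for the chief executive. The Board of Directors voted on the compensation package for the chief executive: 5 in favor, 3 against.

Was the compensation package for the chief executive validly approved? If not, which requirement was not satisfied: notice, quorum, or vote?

Invalid — notice requirement not satisfied.

Notice: 3 business days given; 4 required (3 < 4). Not satisfied.
Quorum: 10 present, but the 2 interested directors do not count, leaving 8. Quorum is 8. Satisfied.
Vote: the compensation package for the chief executive requires a majority of the disinterested directors present (10 − 2 = 8). A majority of 8 is 5, so 5 affirmative votes are needed; 5 voted in favor. Satisfied.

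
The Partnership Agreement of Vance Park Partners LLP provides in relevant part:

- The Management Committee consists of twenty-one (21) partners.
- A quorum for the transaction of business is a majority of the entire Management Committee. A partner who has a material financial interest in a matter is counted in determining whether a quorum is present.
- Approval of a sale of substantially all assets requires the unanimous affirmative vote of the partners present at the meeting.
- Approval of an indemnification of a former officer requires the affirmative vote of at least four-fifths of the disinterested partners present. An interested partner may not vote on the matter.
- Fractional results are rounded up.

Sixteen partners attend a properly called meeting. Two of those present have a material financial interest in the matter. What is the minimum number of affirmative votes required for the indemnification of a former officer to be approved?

12

The indemnification of a former officer requires four-fifths of the disinterested partners present (16 − 2 = 14).
4/5 of 14 = 11.20, rounded up to 12.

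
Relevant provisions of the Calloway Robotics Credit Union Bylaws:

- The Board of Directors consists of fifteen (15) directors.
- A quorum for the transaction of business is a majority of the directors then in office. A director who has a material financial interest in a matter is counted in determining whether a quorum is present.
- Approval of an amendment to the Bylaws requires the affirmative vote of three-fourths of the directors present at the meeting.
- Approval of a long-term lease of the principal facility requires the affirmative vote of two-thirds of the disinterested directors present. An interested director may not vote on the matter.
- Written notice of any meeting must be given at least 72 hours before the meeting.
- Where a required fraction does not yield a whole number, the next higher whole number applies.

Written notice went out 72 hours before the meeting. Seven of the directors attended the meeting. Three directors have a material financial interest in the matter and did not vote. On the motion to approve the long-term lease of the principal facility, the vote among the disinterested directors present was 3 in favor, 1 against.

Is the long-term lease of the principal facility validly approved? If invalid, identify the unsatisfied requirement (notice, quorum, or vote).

Invalid — quorum requirement not satisfied.

Notice: 72 hours given; 72 required (72 ≥ 72). Satisfied.
Quorum: 7 present (interested directors count toward quorum); quorum is 8. Not satisfied.
Vote: the long-term lease of the principal facility requires two-thirds of the disinterested directors present (7 − 3 = 4). 2/3 of 4 = 2.67, rounded up to 3, so 3 affirmative votes are needed; 3 voted in favor. Satisfied. (Moot — without a quorum no business can be validly transacted.)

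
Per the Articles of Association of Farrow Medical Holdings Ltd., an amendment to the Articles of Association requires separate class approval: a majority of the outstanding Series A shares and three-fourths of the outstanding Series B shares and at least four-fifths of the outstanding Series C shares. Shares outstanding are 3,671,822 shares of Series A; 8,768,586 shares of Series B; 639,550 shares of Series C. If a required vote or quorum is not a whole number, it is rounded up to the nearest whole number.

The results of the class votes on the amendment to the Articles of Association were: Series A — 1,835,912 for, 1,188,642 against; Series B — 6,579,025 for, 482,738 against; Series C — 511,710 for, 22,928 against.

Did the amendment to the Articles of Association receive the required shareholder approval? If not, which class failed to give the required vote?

Series A: a majority of 3671822 is 1835912; 1,835,912 required, 1,835,912 in favor — approved.
Series B: 3/4 of 8768586 = 6576439.50, rounded up to 6576440; 6,576,440 required, 6,579,025 in favor — approved.
Series C: 4/5 of 639550 = 511640; 511,640 required, 511,710 in favor — approved.

Approved — every class gave the required vote.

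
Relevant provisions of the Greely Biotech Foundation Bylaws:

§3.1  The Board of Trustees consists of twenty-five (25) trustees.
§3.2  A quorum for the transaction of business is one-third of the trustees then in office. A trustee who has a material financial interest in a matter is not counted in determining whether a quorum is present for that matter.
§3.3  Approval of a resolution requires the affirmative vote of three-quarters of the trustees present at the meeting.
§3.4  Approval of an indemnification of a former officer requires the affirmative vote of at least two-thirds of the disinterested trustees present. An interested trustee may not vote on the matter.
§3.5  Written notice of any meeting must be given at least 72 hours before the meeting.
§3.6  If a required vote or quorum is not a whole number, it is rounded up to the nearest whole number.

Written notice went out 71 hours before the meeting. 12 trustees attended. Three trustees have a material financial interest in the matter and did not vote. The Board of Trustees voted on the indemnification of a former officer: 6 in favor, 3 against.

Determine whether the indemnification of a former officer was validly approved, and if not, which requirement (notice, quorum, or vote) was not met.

Notice: 71 hours given; 72 required (71 < 72). Not satisfied.
Quorum: 12 present, but the 3 interested trustees do not count, leaving 9. Quorum is 9. Satisfied.
Vote: the indemnification of a former officer requires two-thirds of the disinterested trustees present (12 − 3 = 9). 2/3 of 9 = 6, so 6 affirmative votes are needed; 6 voted in favor. Satisfied.

Invalid — notice requirement not satisfied.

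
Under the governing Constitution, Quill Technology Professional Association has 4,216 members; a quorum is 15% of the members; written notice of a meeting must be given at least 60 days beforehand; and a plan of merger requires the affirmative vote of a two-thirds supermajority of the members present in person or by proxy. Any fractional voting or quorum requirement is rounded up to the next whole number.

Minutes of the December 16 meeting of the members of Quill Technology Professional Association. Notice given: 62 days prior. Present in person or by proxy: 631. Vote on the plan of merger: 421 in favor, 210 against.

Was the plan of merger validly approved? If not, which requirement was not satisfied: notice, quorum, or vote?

Invalid — quorum requirement not satisfied.

Notice: 62 days given; 60 required. Satisfied.
Quorum: 15% of 4,216 = 632.40, rounded up to 633; 631 present. Not satisfied.
Vote: requires two-thirds of those present (631); 2/3 of 631 = 420.67, rounded up to 421, so 421 needed; 421 in favor. Satisfied.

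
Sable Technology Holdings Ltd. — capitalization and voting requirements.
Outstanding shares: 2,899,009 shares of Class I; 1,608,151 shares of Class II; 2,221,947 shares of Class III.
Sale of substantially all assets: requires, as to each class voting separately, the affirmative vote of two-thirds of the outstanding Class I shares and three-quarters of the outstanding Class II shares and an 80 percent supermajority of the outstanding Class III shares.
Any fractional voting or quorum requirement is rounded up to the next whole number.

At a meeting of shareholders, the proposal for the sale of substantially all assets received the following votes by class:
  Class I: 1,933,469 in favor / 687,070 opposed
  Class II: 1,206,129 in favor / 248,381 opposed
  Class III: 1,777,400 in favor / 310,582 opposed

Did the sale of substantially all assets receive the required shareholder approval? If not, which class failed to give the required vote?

Not approved — the Class III shares did not give the required vote.

Class I: 2/3 of 2899009 = 1932672.67, rounded up to 1932673; 1,932,673 required, 1,933,469 in favor — approved.
Class II: 3/4 of 1608151 = 1206113.25, rounded up to 1206114; 1,206,114 required, 1,206,129 in favor — approved.
Class III: 4/5 of 2221947 = 1777557.60, rounded up to 1777558; 1,777,558 required, 1,777,400 in favor — not approved.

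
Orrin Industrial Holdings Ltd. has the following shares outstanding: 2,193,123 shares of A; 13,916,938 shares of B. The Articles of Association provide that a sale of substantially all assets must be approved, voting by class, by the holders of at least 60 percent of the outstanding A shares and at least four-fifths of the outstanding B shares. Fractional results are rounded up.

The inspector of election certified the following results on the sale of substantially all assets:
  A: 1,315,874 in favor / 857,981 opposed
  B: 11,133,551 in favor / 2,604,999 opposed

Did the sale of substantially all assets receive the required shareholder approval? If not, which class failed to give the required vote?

A: 3/5 of 2193123 = 1315873.80, rounded up to 1315874; 1,315,874 required, 1,315,874 in favor — approved.
B: 4/5 of 13916938 = 11133550.40, rounded up to 11133551; 11,133,551 required, 11,133,551 in favor — approved.

Approved — every class gave the required vote.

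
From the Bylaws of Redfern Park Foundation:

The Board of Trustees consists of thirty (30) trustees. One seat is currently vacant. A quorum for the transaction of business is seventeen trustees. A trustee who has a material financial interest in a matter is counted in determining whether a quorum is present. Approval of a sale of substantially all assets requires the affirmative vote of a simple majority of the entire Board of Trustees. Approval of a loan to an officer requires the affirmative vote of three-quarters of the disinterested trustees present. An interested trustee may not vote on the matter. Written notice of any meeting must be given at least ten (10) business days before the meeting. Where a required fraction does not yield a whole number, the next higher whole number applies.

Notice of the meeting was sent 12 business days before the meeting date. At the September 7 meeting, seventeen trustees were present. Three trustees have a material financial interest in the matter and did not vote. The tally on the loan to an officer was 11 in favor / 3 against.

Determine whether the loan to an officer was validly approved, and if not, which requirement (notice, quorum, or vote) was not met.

Notice: 12 business days given; 10 required (12 ≥ 10). Satisfied.
Quorum: 17 present (interested trustees count toward quorum); quorum is 17. Satisfied.
Vote: the loan to an officer requires three-fourths of the disinterested trustees present (17 − 3 = 14). 3/4 of 14 = 10.50, rounded up to 11, so 11 affirmative votes are needed; 11 voted in favor. Satisfied.

Valid — all requirements satisfied.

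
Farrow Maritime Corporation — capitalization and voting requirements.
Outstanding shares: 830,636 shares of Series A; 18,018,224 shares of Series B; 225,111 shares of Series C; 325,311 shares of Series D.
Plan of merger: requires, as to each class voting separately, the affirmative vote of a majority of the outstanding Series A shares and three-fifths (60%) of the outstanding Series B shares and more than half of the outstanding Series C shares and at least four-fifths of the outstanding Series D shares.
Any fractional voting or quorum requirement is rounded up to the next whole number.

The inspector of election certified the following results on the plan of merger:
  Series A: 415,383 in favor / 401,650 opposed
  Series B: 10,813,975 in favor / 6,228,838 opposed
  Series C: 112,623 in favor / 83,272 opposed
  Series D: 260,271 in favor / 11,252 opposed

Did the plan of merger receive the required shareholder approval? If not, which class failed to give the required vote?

Series A: a majority of 830636 is 415319; 415,319 required, 415,383 in favor — approved.
Series B: 3/5 of 18018224 = 10810934.40, rounded up to 10810935; 10,810,935 required, 10,813,975 in favor — approved.
Series C: a majority of 225111 is 112556; 112,556 required, 112,623 in favor — approved.
Series D: 4/5 of 325311 = 260248.80, rounded up to 260249; 260,249 required, 260,271 in favor — approved.

Approved — every class gave the required vote.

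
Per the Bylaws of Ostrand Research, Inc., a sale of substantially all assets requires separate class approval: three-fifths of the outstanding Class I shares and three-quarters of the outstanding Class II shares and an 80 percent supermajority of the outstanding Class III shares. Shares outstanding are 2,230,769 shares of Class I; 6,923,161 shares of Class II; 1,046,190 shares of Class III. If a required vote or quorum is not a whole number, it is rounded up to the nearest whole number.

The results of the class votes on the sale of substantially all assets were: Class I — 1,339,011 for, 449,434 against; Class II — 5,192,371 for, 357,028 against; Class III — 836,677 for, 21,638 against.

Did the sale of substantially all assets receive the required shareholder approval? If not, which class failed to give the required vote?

Class I: 3/5 of 2230769 = 1338461.40, rounded up to 1338462; 1,338,462 required, 1,339,011 in favor — approved.
Class II: 3/4 of 6923161 = 5192370.75, rounded up to 5192371; 5,192,371 required, 5,192,371 in favor — approved.
Class III: 4/5 of 1046190 = 836952; 836,952 required, 836,677 in favor — not approved.

Not approved — the Class III shares did not give the required vote.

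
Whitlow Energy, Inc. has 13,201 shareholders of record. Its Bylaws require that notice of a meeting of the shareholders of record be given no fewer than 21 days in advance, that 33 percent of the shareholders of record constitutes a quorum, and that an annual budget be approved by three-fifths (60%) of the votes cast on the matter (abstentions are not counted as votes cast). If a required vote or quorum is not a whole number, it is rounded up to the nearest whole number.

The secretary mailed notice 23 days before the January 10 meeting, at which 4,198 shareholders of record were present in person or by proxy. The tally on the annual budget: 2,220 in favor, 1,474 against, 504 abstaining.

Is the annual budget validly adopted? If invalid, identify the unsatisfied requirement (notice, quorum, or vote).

Notice: 23 days given; 21 required. Satisfied.
Quorum: 33% of 13,201 = 4,356.33, rounded up to 4,357; 4,198 present. Not satisfied.
Vote: requires three-fifths of the votes cast (4,198 − 504 abstaining = 3,694); 3/5 of 3694 = 2216.40, rounded up to 2217, so 2,217 needed; 2,220 in favor. Satisfied.

Invalid — quorum requirement not satisfied.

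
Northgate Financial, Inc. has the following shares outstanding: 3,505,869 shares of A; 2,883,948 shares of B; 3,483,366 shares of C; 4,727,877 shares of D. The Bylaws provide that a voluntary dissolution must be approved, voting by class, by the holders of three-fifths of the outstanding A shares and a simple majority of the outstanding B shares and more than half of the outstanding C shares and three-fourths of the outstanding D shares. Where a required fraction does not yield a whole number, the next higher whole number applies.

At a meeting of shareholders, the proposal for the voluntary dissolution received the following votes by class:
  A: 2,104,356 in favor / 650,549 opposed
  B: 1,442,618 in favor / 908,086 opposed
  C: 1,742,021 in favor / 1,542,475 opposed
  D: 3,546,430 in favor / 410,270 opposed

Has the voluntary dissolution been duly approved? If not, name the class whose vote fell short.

Approved — every class gave the required vote.

A: 3/5 of 3505869 = 2103521.40, rounded up to 2103522; 2,103,522 required, 2,104,356 in favor — approved.
B: a majority of 2883948 is 1441975; 1,441,975 required, 1,442,618 in favor — approved.
C: a majority of 3483366 is 1741684; 1,741,684 required, 1,742,021 in favor — approved.
D: 3/4 of 4727877 = 3545907.75, rounded up to 3545908; 3,545,908 required, 3,546,430 in favor — approved.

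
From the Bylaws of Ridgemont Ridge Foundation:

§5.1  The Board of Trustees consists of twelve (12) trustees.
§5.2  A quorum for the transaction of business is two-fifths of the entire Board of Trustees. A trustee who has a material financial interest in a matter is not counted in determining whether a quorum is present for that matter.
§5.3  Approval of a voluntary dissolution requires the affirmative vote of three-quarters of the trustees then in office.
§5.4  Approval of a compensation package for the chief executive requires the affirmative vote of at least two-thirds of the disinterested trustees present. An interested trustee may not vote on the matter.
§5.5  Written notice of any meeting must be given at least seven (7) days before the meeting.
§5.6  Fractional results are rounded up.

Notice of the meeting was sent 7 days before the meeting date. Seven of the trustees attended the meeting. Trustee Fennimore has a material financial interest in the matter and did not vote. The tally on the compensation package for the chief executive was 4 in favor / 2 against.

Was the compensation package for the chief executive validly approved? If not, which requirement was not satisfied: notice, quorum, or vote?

Notice: 7 days given; 7 required (7 ≥ 7). Satisfied.
Quorum: 7 present, but the 1 interested trustee does not count, leaving 6. Quorum is 5. Satisfied.
Vote: the compensation package for the chief executive requires two-thirds of the disinterested trustees present (7 − 1 = 6). 2/3 of 6 = 4, so 4 affirmative votes are needed; 4 voted in favor. Satisfied.

Valid — all requirements satisfied.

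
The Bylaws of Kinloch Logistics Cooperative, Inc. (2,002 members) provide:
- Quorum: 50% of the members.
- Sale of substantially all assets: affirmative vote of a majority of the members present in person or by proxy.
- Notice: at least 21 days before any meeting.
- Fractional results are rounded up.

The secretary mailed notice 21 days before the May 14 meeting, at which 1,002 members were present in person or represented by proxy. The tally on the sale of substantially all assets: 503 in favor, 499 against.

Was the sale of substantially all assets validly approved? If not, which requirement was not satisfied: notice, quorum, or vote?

Notice: 21 days given; 21 required. Satisfied.
Quorum: 50% of 2,002 = 1,001; 1,002 present. Satisfied.
Vote: requires a majority of those present (1,002); a majority of 1002 is 502, so 502 needed; 503 in favor. Satisfied.

Valid — all requirements satisfied.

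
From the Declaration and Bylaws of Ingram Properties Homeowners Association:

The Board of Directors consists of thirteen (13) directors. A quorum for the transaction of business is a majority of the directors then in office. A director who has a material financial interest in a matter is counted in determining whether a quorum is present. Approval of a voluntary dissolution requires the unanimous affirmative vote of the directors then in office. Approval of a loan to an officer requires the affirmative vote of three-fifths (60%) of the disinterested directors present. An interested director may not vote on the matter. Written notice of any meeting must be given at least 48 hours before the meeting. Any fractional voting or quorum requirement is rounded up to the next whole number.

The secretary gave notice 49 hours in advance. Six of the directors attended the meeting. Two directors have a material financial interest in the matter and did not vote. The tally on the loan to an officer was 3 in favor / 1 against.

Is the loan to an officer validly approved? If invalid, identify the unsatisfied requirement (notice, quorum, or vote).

Notice: 49 hours given; 48 required (49 ≥ 48). Satisfied.
Quorum: 6 present (interested directors count toward quorum); quorum is 7. Not satisfied.
Vote: the loan to an officer requires three-fifths of the disinterested directors present (6 − 2 = 4). 3/5 of 4 = 2.40, rounded up to 3, so 3 affirmative votes are needed; 3 voted in favor. Satisfied. (Moot — without a quorum no business can be validly transacted.)

Invalid — quorum requirement not satisfied.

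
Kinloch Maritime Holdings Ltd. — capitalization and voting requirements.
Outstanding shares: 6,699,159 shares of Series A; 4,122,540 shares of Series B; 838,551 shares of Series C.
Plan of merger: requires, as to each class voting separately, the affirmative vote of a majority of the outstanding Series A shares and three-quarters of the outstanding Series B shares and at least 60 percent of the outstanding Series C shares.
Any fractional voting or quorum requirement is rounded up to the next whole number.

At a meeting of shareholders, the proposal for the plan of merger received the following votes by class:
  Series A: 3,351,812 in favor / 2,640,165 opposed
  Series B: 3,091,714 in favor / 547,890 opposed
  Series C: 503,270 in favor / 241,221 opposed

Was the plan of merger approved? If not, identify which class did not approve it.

Series A: a majority of 6699159 is 3349580; 3,349,580 required, 3,351,812 in favor — approved.
Series B: 3/4 of 4122540 = 3091905; 3,091,905 required, 3,091,714 in favor — not approved.
Series C: 3/5 of 838551 = 503130.60, rounded up to 503131; 503,131 required, 503,270 in favor — approved.

Not approved — the Series B shares did not give the required vote.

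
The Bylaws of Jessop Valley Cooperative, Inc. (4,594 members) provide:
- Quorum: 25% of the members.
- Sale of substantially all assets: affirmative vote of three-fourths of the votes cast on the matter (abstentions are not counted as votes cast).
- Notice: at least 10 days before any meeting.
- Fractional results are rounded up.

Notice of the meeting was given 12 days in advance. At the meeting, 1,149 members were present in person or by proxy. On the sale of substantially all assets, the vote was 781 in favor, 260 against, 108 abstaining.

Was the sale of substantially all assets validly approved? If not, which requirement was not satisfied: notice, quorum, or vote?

Notice: 12 days given; 10 required. Satisfied.
Quorum: 25% of 4,594 = 1,148.50, rounded up to 1,149; 1,149 present. Satisfied.
Vote: requires three-fourths of the votes cast (1,149 − 108 abstaining = 1,041); 3/4 of 1041 = 780.75, rounded up to 781, so 781 needed; 781 in favor. Satisfied.

Valid — all requirements satisfied.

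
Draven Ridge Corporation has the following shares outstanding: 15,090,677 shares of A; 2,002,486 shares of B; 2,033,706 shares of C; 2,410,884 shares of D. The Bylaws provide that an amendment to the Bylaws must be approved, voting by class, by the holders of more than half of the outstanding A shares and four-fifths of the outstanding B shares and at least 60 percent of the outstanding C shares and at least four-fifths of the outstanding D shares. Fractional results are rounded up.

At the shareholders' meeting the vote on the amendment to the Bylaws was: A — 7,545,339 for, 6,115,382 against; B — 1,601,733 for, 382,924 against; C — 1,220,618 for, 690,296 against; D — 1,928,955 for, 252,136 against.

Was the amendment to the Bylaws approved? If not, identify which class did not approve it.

A: a majority of 15090677 is 7545339; 7,545,339 required, 7,545,339 in favor — approved.
B: 4/5 of 2002486 = 1601988.80, rounded up to 1601989; 1,601,989 required, 1,601,733 in favor — not approved.
C: 3/5 of 2033706 = 1220223.60, rounded up to 1220224; 1,220,224 required, 1,220,618 in favor — approved.
D: 4/5 of 2410884 = 1928707.20, rounded up to 1928708; 1,928,708 required, 1,928,955 in favor — approved.

Not approved — the B shares did not give the required vote.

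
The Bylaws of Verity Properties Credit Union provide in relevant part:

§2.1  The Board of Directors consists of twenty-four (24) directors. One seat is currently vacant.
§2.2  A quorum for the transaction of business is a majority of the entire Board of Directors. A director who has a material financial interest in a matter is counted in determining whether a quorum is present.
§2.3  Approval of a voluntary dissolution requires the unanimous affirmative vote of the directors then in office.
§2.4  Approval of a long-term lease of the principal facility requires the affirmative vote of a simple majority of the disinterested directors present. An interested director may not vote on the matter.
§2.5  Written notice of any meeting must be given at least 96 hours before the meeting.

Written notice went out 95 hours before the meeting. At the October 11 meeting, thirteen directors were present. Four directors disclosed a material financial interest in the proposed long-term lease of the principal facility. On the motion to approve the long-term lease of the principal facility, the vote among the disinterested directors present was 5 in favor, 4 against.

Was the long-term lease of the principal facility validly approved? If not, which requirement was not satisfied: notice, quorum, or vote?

Invalid — notice requirement not satisfied.

Notice: 95 hours given; 96 required (95 < 96). Not satisfied.
Quorum: 13 present (interested directors count toward quorum); quorum is 13. Satisfied.
Vote: the long-term lease of the principal facility requires a majority of the disinterested directors present (13 − 4 = 9). A majority of 9 is 5, so 5 affirmative votes are needed; 5 voted in favor. Satisfied.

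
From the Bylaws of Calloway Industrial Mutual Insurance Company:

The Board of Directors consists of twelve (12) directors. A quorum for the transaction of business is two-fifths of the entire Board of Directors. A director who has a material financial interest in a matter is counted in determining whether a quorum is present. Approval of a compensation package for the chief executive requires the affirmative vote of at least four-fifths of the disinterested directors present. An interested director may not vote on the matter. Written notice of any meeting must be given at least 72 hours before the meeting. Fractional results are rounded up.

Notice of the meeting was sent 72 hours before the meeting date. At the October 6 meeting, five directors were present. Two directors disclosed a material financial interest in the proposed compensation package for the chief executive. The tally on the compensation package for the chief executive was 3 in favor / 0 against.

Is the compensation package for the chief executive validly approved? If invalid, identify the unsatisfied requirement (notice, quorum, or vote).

Notice: 72 hours given; 72 required (72 ≥ 72). Satisfied.
Quorum: 5 present (interested directors count toward quorum); quorum is 5. Satisfied.
Vote: the compensation package for the chief executive requires four-fifths of the disinterested directors present (5 − 2 = 3). 4/5 of 3 = 2.40, rounded up to 3, so 3 affirmative votes are needed; 3 voted in favor. Satisfied.

Valid — all requirements satisfied.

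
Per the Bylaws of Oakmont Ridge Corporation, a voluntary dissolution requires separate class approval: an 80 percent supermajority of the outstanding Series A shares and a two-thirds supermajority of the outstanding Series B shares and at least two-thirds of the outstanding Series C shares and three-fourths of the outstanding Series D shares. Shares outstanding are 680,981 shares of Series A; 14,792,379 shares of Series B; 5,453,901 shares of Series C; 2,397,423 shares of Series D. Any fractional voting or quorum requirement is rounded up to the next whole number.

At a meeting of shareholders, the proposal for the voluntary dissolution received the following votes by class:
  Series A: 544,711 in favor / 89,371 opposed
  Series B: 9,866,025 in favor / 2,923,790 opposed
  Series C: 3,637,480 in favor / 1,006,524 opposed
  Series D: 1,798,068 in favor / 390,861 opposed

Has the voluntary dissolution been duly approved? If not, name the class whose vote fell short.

Not approved — the Series A shares did not give the required vote.

Series A: 4/5 of 680981 = 544784.80, rounded up to 544785; 544,785 required, 544,711 in favor — not approved.
Series B: 2/3 of 14792379 = 9861586; 9,861,586 required, 9,866,025 in favor — approved.
Series C: 2/3 of 5453901 = 3635934; 3,635,934 required, 3,637,480 in favor — approved.
Series D: 3/4 of 2397423 = 1798067.25, rounded up to 1798068; 1,798,068 required, 1,798,068 in favor — approved.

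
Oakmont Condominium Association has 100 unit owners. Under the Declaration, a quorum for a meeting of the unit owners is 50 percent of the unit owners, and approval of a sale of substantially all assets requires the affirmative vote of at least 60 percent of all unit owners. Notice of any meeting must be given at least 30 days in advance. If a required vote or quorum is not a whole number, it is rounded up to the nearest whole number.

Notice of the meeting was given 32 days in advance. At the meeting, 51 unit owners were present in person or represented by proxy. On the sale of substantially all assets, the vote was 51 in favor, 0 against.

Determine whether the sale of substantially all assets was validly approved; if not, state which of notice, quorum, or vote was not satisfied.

Invalid — vote requirement not satisfied.

Notice: 32 days given; 30 required. Satisfied.
Quorum: 50% of 100 = 50; 51 present. Satisfied.
Vote: requires three-fifths of all unit owners (100); 3/5 of 100 = 60, so 60 needed; 51 in favor. Not satisfied.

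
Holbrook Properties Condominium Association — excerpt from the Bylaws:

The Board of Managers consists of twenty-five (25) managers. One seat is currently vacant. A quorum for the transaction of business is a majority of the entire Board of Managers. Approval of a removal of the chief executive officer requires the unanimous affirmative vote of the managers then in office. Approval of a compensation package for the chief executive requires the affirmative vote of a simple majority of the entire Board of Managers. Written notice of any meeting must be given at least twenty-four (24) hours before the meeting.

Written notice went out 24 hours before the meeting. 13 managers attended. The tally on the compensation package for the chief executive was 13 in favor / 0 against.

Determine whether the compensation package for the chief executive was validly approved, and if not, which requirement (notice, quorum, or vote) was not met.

Notice: 24 hours given; 24 required (24 ≥ 24). Satisfied.
Quorum: 13 present; quorum is 13. Satisfied.
Vote: the compensation package for the chief executive requires a majority of the entire Board of Managers (25). A majority of 25 is 13, so 13 affirmative votes are needed; 13 voted in favor. Satisfied.

Valid — all requirements satisfied.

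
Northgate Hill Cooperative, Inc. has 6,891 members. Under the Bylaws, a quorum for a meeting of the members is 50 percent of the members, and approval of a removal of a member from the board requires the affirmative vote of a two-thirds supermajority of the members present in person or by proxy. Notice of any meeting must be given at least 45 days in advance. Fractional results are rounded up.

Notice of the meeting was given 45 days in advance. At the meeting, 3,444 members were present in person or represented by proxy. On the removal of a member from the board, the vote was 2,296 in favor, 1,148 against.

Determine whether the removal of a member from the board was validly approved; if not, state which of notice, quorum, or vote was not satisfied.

Notice: 45 days given; 45 required. Satisfied.
Quorum: 50% of 6,891 = 3,445.50, rounded up to 3,446; 3,444 present. Not satisfied.
Vote: requires two-thirds of those present (3,444); 2/3 of 3444 = 2296, so 2,296 needed; 2,296 in favor. Satisfied.

Invalid — quorum requirement not satisfied.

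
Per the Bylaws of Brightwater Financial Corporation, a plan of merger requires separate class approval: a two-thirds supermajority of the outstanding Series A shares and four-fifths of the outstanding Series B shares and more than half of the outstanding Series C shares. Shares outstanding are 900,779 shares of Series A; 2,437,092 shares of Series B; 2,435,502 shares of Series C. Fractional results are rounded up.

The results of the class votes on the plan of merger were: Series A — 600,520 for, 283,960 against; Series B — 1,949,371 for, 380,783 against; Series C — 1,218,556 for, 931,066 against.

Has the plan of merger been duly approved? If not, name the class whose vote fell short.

Series A: 2/3 of 900779 = 600519.33, rounded up to 600520; 600,520 required, 600,520 in favor — approved.
Series B: 4/5 of 2437092 = 1949673.60, rounded up to 1949674; 1,949,674 required, 1,949,371 in favor — not approved.
Series C: a majority of 2435502 is 1217752; 1,217,752 required, 1,218,556 in favor — approved.

Not approved — the Series B shares did not give the required vote.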